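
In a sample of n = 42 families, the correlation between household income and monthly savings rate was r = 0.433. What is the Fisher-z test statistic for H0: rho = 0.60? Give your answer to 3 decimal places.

-1.434

Fisher z: atanh(0.433) = 0.463583, atanh(0.60) = 0.693147
z = (z_r − z_0)·√(n−3) = (0.463583 − 0.693147)·√39 = -0.229564 · 6.244998 = -1.434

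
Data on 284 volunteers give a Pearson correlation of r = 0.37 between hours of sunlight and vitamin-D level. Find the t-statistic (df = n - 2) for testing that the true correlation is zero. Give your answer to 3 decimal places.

6.688

1 − r² = 1 − 0.1369 = 0.8631;  √(1−r²) = 0.929032
√(n−2) = √282 = 16.792856
t = r·√(n−2)/√(1−r²) = 0.37 · 16.792856 / 0.929032 = 6.688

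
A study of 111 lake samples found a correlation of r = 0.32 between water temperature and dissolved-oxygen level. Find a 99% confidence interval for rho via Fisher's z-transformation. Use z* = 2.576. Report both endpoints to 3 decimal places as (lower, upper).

z_r = atanh(0.32) = 0.331647;  SE = 1/√(n−3) = 1/√108 = 0.096225
z-limits: 0.331647 ± 2.576·0.096225 = 0.331647 ± 0.247876 = [0.083771, 0.579523]
ρ-limits: (tanh 0.083771, tanh 0.579523) = (0.084, 0.522)

(0.084, 0.522)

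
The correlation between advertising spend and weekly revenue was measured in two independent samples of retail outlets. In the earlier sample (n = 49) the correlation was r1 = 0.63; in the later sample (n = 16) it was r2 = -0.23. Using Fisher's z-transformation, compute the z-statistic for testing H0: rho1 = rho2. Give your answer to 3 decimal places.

3.106

z1 = atanh(0.63) = 0.741416,  z2 = atanh(-0.23) = -0.234189
SE = √(1/(n1−3) + 1/(n2−3)) = √(1/46 + 1/13) = √(0.0217391 + 0.0769231) = √0.0986622 = 0.314105
z = (z1 − z2)/SE = (0.741416 − (-0.234189)) / 0.314105 = 0.975605 / 0.314105 = 3.106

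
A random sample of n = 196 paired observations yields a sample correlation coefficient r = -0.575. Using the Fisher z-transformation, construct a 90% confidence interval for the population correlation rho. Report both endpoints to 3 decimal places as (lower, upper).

(-0.649, -0.490)

Fisher z: z_r = atanh(r) = ½·ln((1+(-0.575))/(1−(-0.575))) = -0.654961
SE(z) = 1/√(n−3) = 1/√193 = 0.071982
90% ⇒ z* = 1.645; margin = 1.645·0.071982 = 0.118410
CI on z-scale: (-0.773371, -0.536551)
Back-transform: tanh(-0.773371) = -0.648885, tanh(-0.536551) = -0.490373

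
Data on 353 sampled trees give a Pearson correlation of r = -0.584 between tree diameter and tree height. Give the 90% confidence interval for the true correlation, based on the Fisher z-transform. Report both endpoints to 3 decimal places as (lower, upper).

(-0.639, -0.523)

Fisher z: z_r = atanh(r) = ½·ln((1+(-0.584))/(1−(-0.584))) = -0.668512
SE(z) = 1/√(n−3) = 1/√350 = 0.053452
90% ⇒ z* = 1.645; margin = 1.645·0.053452 = 0.087929
CI on z-scale: (-0.756441, -0.580583)
Back-transform: tanh(-0.756441) = -0.638976, tanh(-0.580583) = -0.523089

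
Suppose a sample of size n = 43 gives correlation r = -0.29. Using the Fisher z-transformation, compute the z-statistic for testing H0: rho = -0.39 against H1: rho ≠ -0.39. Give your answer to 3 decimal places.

z_r = atanh(-0.29) = -0.298566,  z_0 = atanh(-0.39) = -0.411800
SE = 1/√(n−3) = 1/√40 = 0.158114
z = (z_r − z_0)/SE = (-0.298566 − (-0.411800)) / 0.158114 = 0.113234 / 0.158114 = 0.716

0.716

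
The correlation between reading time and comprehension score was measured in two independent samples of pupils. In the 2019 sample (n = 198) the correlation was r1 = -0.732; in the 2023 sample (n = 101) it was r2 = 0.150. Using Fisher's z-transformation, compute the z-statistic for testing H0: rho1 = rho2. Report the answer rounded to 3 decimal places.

Fisher z-transforms: z1 = atanh(-0.732) = -0.933023, z2 = atanh(0.150) = 0.151140; difference d = -1.084163
Var(d) = 1/195 + 1/98 = 0.0051282 + 0.0102041 = 0.0153323
z = d/√Var(d) = -1.084163 / √0.0153323 = -1.084163 / 0.123824 = -8.756

-8.756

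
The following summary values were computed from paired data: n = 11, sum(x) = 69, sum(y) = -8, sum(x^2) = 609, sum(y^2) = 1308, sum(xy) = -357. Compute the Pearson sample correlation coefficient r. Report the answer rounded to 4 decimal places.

-0.6406

Numerator: nΣxy − (Σx)(Σy) = 11·(-357) − (69)(-8) = -3375
Denominator: √[(nΣx²−(Σx)²)(nΣy²−(Σy)²)]
  nΣx²−(Σx)² = 11·609 − 4761 = 1938;  nΣy²−(Σy)² = 11·1308 − 64 = 14324
  √(1938·14324) = √27759912 = 5268.7676
r = -3375 / 5268.7676 = -0.6406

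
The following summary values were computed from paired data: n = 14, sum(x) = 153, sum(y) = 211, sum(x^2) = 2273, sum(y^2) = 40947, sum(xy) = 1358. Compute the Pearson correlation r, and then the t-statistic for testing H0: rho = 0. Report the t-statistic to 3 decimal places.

Numerator: nΣxy − (Σx)(Σy) = 14·1358 − (153)(211) = -13271
Denominator: √[(nΣx²−(Σx)²)(nΣy²−(Σy)²)]
  nΣx²−(Σx)² = 14·2273 − 23409 = 8413;  nΣy²−(Σy)² = 14·40947 − 44521 = 528737
  √(8413·528737) = √4448264381 = 66695.3100
r = -13271 / 66695.3100 = -0.1990
t = r·√(n−2)/√(1−r²) = -0.1990·√12 / √(1−0.039601) = -0.689356 / 0.979999 = -0.703

-0.703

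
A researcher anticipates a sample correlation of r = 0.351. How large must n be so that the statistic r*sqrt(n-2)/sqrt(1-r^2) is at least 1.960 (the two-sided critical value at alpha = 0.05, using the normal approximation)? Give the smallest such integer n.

Need r·√(n−2)/√(1−r²) ≥ 1.960
√(n−2) ≥ 1.960·√(1−0.123201) / 0.351 = 1.960·0.936375 / 0.351 = 5.2288
n−2 ≥ 27.3403  ⇒  n ≥ 29.3403
Smallest integer n = 30

30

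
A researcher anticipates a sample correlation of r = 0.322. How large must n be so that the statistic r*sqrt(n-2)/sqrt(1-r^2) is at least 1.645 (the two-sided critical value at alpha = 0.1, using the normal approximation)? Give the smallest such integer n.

Need r·√(n−2)/√(1−r²) ≥ 1.645
√(n−2) ≥ 1.645·√(1−0.103684) / 0.322 = 1.645·0.946740 / 0.322 = 4.8366
n−2 ≥ 23.3927  ⇒  n ≥ 25.3927
Smallest integer n = 26

26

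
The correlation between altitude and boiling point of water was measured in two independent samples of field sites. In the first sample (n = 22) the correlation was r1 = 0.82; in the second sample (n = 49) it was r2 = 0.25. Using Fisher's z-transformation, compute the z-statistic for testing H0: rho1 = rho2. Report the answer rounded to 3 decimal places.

3.305

Fisher z-transforms: z1 = atanh(0.82) = 1.156817, z2 = atanh(0.25) = 0.255413; difference d = 0.901404
Var(d) = 1/19 + 1/46 = 0.0526316 + 0.0217391 = 0.0743707
z = d/√Var(d) = 0.901404 / √0.0743707 = 0.901404 / 0.272710 = 3.305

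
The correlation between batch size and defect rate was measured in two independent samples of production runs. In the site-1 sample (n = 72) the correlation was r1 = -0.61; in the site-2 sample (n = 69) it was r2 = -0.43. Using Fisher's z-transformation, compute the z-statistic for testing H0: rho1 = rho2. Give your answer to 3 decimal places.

-1.446

z1 = atanh(-0.61) = -0.708921,  z2 = atanh(-0.43) = -0.459897
SE = √(1/(n1−3) + 1/(n2−3)) = √(1/69 + 1/66) = √(0.0144928 + 0.0151515) = √0.0296443 = 0.172175
z = (z1 − z2)/SE = (-0.708921 − (-0.459897)) / 0.172175 = -0.249024 / 0.172175 = -1.446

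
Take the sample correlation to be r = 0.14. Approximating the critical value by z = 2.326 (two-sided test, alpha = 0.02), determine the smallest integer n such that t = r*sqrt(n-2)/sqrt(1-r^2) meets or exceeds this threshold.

273

Need r·√(n−2)/√(1−r²) ≥ 2.326
√(n−2) ≥ 2.326·√(1−0.0196) / 0.14 = 2.326·0.990152 / 0.14 = 16.4507
n−2 ≥ 270.6255  ⇒  n ≥ 272.6255
Smallest integer n = 273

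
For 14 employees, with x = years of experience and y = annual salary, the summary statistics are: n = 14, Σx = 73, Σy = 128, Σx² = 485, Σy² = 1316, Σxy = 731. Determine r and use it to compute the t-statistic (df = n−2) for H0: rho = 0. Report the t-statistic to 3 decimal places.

2.084

S_xy = nΣxy − ΣxΣy = 14·731 − 73·128 = 10234 − 9344 = 890
S_xx = nΣx² − (Σx)² = 14·485 − 73² = 6790 − 5329 = 1461
S_yy = nΣy² − (Σy)² = 14·1316 − 128² = 18424 − 16384 = 2040
r = S_xy / √(S_xx·S_yy) = 890 / √(1461·2040) = 890 / √2980440 = 890 / 1726.3951 = 0.5155
t = r·√(n−2)/√(1−r²) = 0.5155·√12 / √(1−0.265740) = 1.785744 / 0.856890 = 2.084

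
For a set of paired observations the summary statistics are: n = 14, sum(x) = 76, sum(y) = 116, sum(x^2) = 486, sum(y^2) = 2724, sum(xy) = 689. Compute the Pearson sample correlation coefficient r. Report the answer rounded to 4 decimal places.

Numerator: nΣxy − (Σx)(Σy) = 14·689 − (76)(116) = 830
Denominator: √[(nΣx²−(Σx)²)(nΣy²−(Σy)²)]
  nΣx²−(Σx)² = 14·486 − 5776 = 1028;  nΣy²−(Σy)² = 14·2724 − 13456 = 24680
  √(1028·24680) = √25371040 = 5036.9673
r = 830 / 5036.9673 = 0.1648

0.1648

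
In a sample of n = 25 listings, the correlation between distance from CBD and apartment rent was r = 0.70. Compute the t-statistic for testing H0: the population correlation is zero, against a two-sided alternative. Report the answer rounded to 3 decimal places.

t = r·√(n−2) / √(1−r²) with r = 0.70, n = 25
  = 0.70·√23 / √(1 − 0.4900)
  = 0.70·4.795832 / 0.714143
  = 3.357082 / 0.714143 = 4.701

4.701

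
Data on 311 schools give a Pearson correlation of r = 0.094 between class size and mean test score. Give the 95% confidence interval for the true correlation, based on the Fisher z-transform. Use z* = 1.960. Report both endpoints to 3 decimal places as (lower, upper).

(-0.017, 0.203)

Fisher z: z_r = atanh(r) = ½·ln((1+0.094)/(1−0.094)) = 0.094278
SE(z) = 1/√(n−3) = 1/√308 = 0.056980
95% ⇒ z* = 1.960; margin = 1.960·0.056980 = 0.111681
CI on z-scale: (-0.017403, 0.205959)
Back-transform: tanh(-0.017403) = -0.017401, tanh(0.205959) = 0.203095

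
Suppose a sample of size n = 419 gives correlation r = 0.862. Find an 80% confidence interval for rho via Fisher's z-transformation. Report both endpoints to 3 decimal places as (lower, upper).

(0.845, 0.877)

z_r = atanh(0.862) = 1.301076;  SE = 1/√(n−3) = 1/√416 = 0.049029
z-limits: 1.301076 ± 1.282·0.049029 = 1.301076 ± 0.062855 = [1.238221, 1.363931]
ρ-limits: (tanh 1.238221, tanh 1.363931) = (0.845, 0.877)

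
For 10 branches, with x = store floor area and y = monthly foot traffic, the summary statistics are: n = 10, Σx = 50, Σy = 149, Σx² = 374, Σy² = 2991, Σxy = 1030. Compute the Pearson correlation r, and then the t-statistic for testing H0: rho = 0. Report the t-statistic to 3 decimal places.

S_xy = nΣxy − ΣxΣy = 10·1030 − 50·149 = 10300 − 7450 = 2850
S_xx = nΣx² − (Σx)² = 10·374 − 50² = 3740 − 2500 = 1240
S_yy = nΣy² − (Σy)² = 10·2991 − 149² = 29910 − 22201 = 7709
r = S_xy / √(S_xx·S_yy) = 2850 / √(1240·7709) = 2850 / √9559160 = 2850 / 3091.7891 = 0.9218
t = r·√(n−2)/√(1−r²) = 0.9218·√8 / √(1−0.849715) = 2.607244 / 0.387666 = 6.725

6.725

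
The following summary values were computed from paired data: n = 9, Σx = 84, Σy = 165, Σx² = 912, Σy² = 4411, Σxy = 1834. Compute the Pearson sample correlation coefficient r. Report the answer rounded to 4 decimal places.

Numerator: nΣxy − (Σx)(Σy) = 9·1834 − (84)(165) = 2646
Denominator: √[(nΣx²−(Σx)²)(nΣy²−(Σy)²)]
  nΣx²−(Σx)² = 9·912 − 7056 = 1152;  nΣy²−(Σy)² = 9·4411 − 27225 = 12474
  √(1152·12474) = √14370048 = 3790.7846
r = 2646 / 3790.7846 = 0.6980

0.6980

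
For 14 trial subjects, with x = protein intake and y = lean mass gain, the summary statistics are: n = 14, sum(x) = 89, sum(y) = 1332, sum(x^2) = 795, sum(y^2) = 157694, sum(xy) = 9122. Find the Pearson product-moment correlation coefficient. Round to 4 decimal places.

Numerator: nΣxy − (Σx)(Σy) = 14·9122 − (89)(1332) = 9160
Denominator: √[(nΣx²−(Σx)²)(nΣy²−(Σy)²)]
  nΣx²−(Σx)² = 14·795 − 7921 = 3209;  nΣy²−(Σy)² = 14·157694 − 1774224 = 433492
  √(3209·433492) = √1391075828 = 37297.1290
r = 9160 / 37297.1290 = 0.2456

0.2456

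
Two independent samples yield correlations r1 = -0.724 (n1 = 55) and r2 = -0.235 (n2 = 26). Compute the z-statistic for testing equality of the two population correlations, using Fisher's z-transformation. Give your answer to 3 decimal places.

-2.702

z1 = atanh(-0.724) = -0.916001,  z2 = atanh(-0.235) = -0.239475
SE = √(1/(n1−3) + 1/(n2−3)) = √(1/52 + 1/23) = √(0.0192308 + 0.0434783) = √0.0627091 = 0.250418
z = (z1 − z2)/SE = (-0.916001 − (-0.239475)) / 0.250418 = -0.676526 / 0.250418 = -2.702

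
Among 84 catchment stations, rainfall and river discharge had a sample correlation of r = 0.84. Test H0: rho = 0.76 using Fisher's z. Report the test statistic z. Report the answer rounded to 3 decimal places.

Fisher z: atanh(0.84) = 1.221174, atanh(0.76) = 0.996215
z = (z_r − z_0)·√(n−3) = (1.221174 − 0.996215)·√81 = 0.224959 · 9.000000 = 2.025

2.025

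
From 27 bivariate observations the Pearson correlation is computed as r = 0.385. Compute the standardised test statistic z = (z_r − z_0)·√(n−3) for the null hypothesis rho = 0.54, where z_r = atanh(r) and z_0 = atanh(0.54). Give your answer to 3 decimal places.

-0.971

z_r = atanh(0.385) = 0.405917,  z_0 = atanh(0.54) = 0.604156
SE = 1/√(n−3) = 1/√24 = 0.204124
z = (z_r − z_0)/SE = (0.405917 − 0.604156) / 0.204124 = -0.198239 / 0.204124 = -0.971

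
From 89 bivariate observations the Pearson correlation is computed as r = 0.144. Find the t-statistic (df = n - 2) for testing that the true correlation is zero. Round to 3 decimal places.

1 − r² = 1 − 0.020736 = 0.979264;  √(1−r²) = 0.989578
√(n−2) = √87 = 9.327379
t = r·√(n−2)/√(1−r²) = 0.144 · 9.327379 / 0.989578 = 1.357

1.357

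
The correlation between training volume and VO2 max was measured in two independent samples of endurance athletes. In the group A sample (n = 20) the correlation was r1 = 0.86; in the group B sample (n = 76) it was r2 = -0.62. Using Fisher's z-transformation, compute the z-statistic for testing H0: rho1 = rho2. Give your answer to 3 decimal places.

z1 = atanh(0.86) = 1.293345,  z2 = atanh(-0.62) = -0.725005
SE = √(1/(n1−3) + 1/(n2−3)) = √(1/17 + 1/73) = √(0.0588235 + 0.0136986) = √0.0725221 = 0.269299
z = (z1 − z2)/SE = (1.293345 − (-0.725005)) / 0.269299 = 2.018350 / 0.269299 = 7.495

7.495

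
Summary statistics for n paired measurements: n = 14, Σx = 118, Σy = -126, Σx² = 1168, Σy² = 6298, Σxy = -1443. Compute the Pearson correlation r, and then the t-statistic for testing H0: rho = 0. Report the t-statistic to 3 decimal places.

-1.524

S_xy = nΣxy − ΣxΣy = 14·(-1443) − 118·(-126) = -20202 − (-14868) = -5334
S_xx = nΣx² − (Σx)² = 14·1168 − 118² = 16352 − 13924 = 2428
S_yy = nΣy² − (Σy)² = 14·6298 − (-126)² = 88172 − 15876 = 72296
r = S_xy / √(S_xx·S_yy) = -5334 / √(2428·72296) = -5334 / √175534688 = -5334 / 13248.9504 = -0.4026
t = r·√(n−2)/√(1−r²) = -0.4026·√12 / √(1−0.162087) = -1.394647 / 0.915376 = -1.524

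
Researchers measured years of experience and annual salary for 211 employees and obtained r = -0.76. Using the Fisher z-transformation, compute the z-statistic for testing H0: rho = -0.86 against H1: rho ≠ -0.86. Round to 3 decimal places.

z_r = atanh(-0.76) = -0.996215,  z_0 = atanh(-0.86) = -1.293345
SE = 1/√(n−3) = 1/√208 = 0.069338
z = (z_r − z_0)/SE = (-0.996215 − (-1.293345)) / 0.069338 = 0.297130 / 0.069338 = 4.285

4.285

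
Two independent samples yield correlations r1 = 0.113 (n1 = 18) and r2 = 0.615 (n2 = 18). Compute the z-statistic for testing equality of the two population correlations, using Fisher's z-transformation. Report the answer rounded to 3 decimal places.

Fisher z-transforms: z1 = atanh(0.113) = 0.113485, z2 = atanh(0.615) = 0.716923; difference d = -0.603438
Var(d) = 1/15 + 1/15 = 0.0666667 + 0.0666667 = 0.1333334
z = d/√Var(d) = -0.603438 / √0.1333334 = -0.603438 / 0.365148 = -1.653

-1.653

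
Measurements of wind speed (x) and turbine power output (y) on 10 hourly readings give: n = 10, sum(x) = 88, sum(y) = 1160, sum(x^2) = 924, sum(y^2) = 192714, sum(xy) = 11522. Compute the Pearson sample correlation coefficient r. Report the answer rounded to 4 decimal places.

Numerator: nΣxy − (Σx)(Σy) = 10·11522 − (88)(1160) = 13140
Denominator: √[(nΣx²−(Σx)²)(nΣy²−(Σy)²)]
  nΣx²−(Σx)² = 10·924 − 7744 = 1496;  nΣy²−(Σy)² = 10·192714 − 1345600 = 581540
  √(1496·581540) = √869983840 = 29495.4885
r = 13140 / 29495.4885 = 0.4455

0.4455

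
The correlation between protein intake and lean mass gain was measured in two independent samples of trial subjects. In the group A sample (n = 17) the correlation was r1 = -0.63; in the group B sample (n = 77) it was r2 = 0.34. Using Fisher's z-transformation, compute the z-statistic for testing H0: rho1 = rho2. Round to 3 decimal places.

-3.759

Fisher z-transforms: z1 = atanh(-0.63) = -0.741416, z2 = atanh(0.34) = 0.354093; difference d = -1.095509
Var(d) = 1/14 + 1/74 = 0.0714286 + 0.0135135 = 0.0849421
z = d/√Var(d) = -1.095509 / √0.0849421 = -1.095509 / 0.291448 = -3.759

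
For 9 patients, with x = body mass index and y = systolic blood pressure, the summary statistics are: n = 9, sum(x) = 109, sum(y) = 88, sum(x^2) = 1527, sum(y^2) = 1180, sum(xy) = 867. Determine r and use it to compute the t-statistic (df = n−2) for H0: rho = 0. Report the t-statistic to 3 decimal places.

-3.225

S_xy = nΣxy − ΣxΣy = 9·867 − 109·88 = 7803 − 9592 = -1789
S_xx = nΣx² − (Σx)² = 9·1527 − 109² = 13743 − 11881 = 1862
S_yy = nΣy² − (Σy)² = 9·1180 − 88² = 10620 − 7744 = 2876
r = S_xy / √(S_xx·S_yy) = -1789 / √(1862·2876) = -1789 / √5355112 = -1789 / 2314.1115 = -0.7731
t = r·√(n−2)/√(1−r²) = -0.7731·√7 / √(1−0.597684) = -2.045430 / 0.634284 = -3.225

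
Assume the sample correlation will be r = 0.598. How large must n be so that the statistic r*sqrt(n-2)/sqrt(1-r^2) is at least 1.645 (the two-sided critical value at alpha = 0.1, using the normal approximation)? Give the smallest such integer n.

Need r·√(n−2)/√(1−r²) ≥ 1.645
√(n−2) ≥ 1.645·√(1−0.357604) / 0.598 = 1.645·0.801496 / 0.598 = 2.2048
n−2 ≥ 4.8611  ⇒  n ≥ 6.8611
Smallest integer n = 7

7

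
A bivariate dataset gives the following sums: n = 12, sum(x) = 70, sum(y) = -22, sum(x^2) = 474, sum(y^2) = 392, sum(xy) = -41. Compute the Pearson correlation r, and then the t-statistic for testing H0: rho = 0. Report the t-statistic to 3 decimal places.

S_xy = nΣxy − ΣxΣy = 12·(-41) − 70·(-22) = -492 − (-1540) = 1048
S_xx = nΣx² − (Σx)² = 12·474 − 70² = 5688 − 4900 = 788
S_yy = nΣy² − (Σy)² = 12·392 − (-22)² = 4704 − 484 = 4220
r = S_xy / √(S_xx·S_yy) = 1048 / √(788·4220) = 1048 / √3325360 = 1048 / 1823.5570 = 0.5747
t = r·√(n−2)/√(1−r²) = 0.5747·√10 / √(1−0.330280) = 1.817361 / 0.818364 = 2.221

2.221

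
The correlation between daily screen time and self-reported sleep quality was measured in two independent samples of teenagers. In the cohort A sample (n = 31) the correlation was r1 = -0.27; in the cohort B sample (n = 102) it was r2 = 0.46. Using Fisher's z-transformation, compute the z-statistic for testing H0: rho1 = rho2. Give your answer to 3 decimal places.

Fisher z-transforms: z1 = atanh(-0.27) = -0.276864, z2 = atanh(0.46) = 0.497311; difference d = -0.774175
Var(d) = 1/28 + 1/99 = 0.0357143 + 0.0101010 = 0.0458153
z = d/√Var(d) = -0.774175 / √0.0458153 = -0.774175 / 0.214045 = -3.617

-3.617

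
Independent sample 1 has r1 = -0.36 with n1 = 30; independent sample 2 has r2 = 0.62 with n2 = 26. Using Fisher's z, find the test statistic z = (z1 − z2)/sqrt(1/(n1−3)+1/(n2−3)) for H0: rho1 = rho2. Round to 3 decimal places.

Fisher z-transforms: z1 = atanh(-0.36) = -0.376886, z2 = atanh(0.62) = 0.725005; difference d = -1.101891
Var(d) = 1/27 + 1/23 = 0.0370370 + 0.0434783 = 0.0805153
z = d/√Var(d) = -1.101891 / √0.0805153 = -1.101891 / 0.283752 = -3.883

-3.883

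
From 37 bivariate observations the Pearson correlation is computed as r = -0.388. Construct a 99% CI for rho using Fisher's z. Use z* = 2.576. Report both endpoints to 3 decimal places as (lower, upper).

z_r = atanh(-0.388) = -0.409443;  SE = 1/√(n−3) = 1/√34 = 0.171499
z-limits: -0.409443 ± 2.576·0.171499 = -0.409443 ± 0.441781 = [-0.851224, 0.032338]
ρ-limits: (tanh -0.851224, tanh 0.032338) = (-0.692, 0.032)

(-0.692, 0.032)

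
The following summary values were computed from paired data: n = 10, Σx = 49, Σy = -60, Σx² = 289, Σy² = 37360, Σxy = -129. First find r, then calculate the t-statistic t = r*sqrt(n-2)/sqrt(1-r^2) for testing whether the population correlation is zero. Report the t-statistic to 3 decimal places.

S_xy = nΣxy − ΣxΣy = 10·(-129) − 49·(-60) = -1290 − (-2940) = 1650
S_xx = nΣx² − (Σx)² = 10·289 − 49² = 2890 − 2401 = 489
S_yy = nΣy² − (Σy)² = 10·37360 − (-60)² = 373600 − 3600 = 370000
r = S_xy / √(S_xx·S_yy) = 1650 / √(489·370000) = 1650 / √180930000 = 1650 / 13451.0223 = 0.1227
t = r·√(n−2)/√(1−r²) = 0.1227·√8 / √(1−0.015055) = 0.347048 / 0.992444 = 0.350

0.350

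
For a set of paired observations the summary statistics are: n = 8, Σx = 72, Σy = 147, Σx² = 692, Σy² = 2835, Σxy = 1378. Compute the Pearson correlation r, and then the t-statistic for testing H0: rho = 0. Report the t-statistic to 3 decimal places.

2.517

Numerator: nΣxy − (Σx)(Σy) = 8·1378 − (72)(147) = 440
Denominator: √[(nΣx²−(Σx)²)(nΣy²−(Σy)²)]
  nΣx²−(Σx)² = 8·692 − 5184 = 352;  nΣy²−(Σy)² = 8·2835 − 21609 = 1071
  √(352·1071) = √376992 = 613.9967
r = 440 / 613.9967 = 0.7166
t = r·√(n−2)/√(1−r²) = 0.7166·√6 / √(1−0.513516) = 1.755304 / 0.697484 = 2.517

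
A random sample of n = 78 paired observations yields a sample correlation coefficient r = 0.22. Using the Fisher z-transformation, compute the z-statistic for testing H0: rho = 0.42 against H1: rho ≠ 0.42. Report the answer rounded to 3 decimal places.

-1.940

z_r = atanh(0.22) = 0.223656,  z_0 = atanh(0.42) = 0.447692
SE = 1/√(n−3) = 1/√75 = 0.115470
z = (z_r − z_0)/SE = (0.223656 − 0.447692) / 0.115470 = -0.224036 / 0.115470 = -1.940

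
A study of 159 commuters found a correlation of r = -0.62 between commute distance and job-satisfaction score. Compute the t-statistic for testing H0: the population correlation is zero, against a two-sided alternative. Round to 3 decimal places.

-9.901

1 − r² = 1 − 0.3844 = 0.6156;  √(1−r²) = 0.784602
√(n−2) = √157 = 12.529964
t = r·√(n−2)/√(1−r²) = -0.62 · 12.529964 / 0.784602 = -9.901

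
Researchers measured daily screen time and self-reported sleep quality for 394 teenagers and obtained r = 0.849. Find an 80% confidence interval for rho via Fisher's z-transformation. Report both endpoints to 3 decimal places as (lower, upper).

(0.830, 0.866)

z_r = atanh(0.849) = 1.252560;  SE = 1/√(n−3) = 1/√391 = 0.050572
z-limits: 1.252560 ± 1.282·0.050572 = 1.252560 ± 0.064833 = [1.187727, 1.317393]
ρ-limits: (tanh 1.187727, tanh 1.317393) = (0.830, 0.866)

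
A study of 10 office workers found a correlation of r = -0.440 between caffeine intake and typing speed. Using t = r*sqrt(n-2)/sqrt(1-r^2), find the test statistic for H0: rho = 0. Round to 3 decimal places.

-1.386

1 − r² = 1 − 0.193600 = 0.806400;  √(1−r²) = 0.897998
√(n−2) = √8 = 2.828427
t = r·√(n−2)/√(1−r²) = -0.440 · 2.828427 / 0.897998 = -1.386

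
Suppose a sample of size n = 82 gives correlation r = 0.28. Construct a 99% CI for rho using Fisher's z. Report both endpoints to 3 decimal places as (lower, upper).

(-0.002, 0.521)

Fisher z: z_r = atanh(r) = ½·ln((1+0.28)/(1−0.28)) = 0.287682
SE(z) = 1/√(n−3) = 1/√79 = 0.112509
99% ⇒ z* = 2.576; margin = 2.576·0.112509 = 0.289823
CI on z-scale: (-0.002141, 0.577505)
Back-transform: tanh(-0.002141) = -0.002141, tanh(0.577505) = 0.520850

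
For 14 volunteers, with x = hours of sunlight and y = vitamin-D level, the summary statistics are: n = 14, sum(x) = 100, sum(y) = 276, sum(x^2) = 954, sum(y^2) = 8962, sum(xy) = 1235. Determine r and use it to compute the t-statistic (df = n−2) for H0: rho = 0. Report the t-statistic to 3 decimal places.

S_xy = nΣxy − ΣxΣy = 14·1235 − 100·276 = 17290 − 27600 = -10310
S_xx = nΣx² − (Σx)² = 14·954 − 100² = 13356 − 10000 = 3356
S_yy = nΣy² − (Σy)² = 14·8962 − 276² = 125468 − 76176 = 49292
r = S_xy / √(S_xx·S_yy) = -10310 / √(3356·49292) = -10310 / √165423952 = -10310 / 12861.7243 = -0.8016
t = r·√(n−2)/√(1−r²) = -0.8016·√12 / √(1−0.642563) = -2.776824 / 0.597860 = -4.645

-4.645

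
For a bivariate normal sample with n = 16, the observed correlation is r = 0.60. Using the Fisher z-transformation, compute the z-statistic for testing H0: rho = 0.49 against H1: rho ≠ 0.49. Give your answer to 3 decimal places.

Fisher z: atanh(0.60) = 0.693147, atanh(0.49) = 0.536060
z = (z_r − z_0)·√(n−3) = (0.693147 − 0.536060)·√13 = 0.157087 · 3.605551 = 0.566

0.566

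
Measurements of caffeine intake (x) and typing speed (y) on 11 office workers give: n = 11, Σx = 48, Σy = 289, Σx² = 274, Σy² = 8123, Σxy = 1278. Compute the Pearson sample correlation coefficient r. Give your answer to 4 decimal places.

S_xy = nΣxy − ΣxΣy = 11·1278 − 48·289 = 14058 − 13872 = 186
S_xx = nΣx² − (Σx)² = 11·274 − 48² = 3014 − 2304 = 710
S_yy = nΣy² − (Σy)² = 11·8123 − 289² = 89353 − 83521 = 5832
r = S_xy / √(S_xx·S_yy) = 186 / √(710·5832) = 186 / √4140720 = 186 / 2034.8759 = 0.0914

0.0914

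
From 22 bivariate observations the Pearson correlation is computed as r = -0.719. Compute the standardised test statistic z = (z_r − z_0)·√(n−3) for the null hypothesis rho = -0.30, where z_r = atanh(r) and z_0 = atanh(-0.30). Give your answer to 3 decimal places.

-2.598

Fisher z: atanh(-0.719) = -0.905572, atanh(-0.30) = -0.309520
z = (z_r − z_0)·√(n−3) = (-0.905572 − (-0.309520))·√19 = -0.596052 · 4.358899 = -2.598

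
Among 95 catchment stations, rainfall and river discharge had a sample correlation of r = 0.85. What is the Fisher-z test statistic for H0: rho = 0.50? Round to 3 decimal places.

6.780

Fisher z: atanh(0.85) = 1.256153, atanh(0.50) = 0.549306
z = (z_r − z_0)·√(n−3) = (1.256153 − 0.549306)·√92 = 0.706847 · 9.591663 = 6.780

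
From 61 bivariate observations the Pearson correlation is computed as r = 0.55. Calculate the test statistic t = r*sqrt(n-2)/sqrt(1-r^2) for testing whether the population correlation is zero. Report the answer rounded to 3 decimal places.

5.058

t = r·√(n−2) / √(1−r²) with r = 0.55, n = 61
  = 0.55·√59 / √(1 − 0.3025)
  = 0.55·7.681146 / 0.835165
  = 4.224630 / 0.835165 = 5.058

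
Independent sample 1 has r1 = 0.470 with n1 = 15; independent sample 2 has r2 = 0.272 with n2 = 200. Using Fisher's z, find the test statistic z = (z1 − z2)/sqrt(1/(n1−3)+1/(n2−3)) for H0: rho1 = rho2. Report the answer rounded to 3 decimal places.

Fisher z-transforms: z1 = atanh(0.470) = 0.510070, z2 = atanh(0.272) = 0.279022; difference d = 0.231048
Var(d) = 1/12 + 1/197 = 0.0833333 + 0.0050761 = 0.0884094
z = d/√Var(d) = 0.231048 / √0.0884094 = 0.231048 / 0.297337 = 0.777

0.777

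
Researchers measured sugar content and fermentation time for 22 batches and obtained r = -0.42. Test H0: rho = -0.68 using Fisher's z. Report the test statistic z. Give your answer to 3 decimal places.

1.663

Fisher z: atanh(-0.42) = -0.447692, atanh(-0.68) = -0.829114
z = (z_r − z_0)·√(n−3) = (-0.447692 − (-0.829114))·√19 = 0.381422 · 4.358899 = 1.663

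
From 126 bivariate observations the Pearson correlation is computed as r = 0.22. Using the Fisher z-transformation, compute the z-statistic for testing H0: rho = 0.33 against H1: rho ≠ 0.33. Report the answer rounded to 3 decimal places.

-1.322

Fisher z: atanh(0.22) = 0.223656, atanh(0.33) = 0.342828
z = (z_r − z_0)·√(n−3) = (0.223656 − 0.342828)·√123 = -0.119172 · 11.090537 = -1.322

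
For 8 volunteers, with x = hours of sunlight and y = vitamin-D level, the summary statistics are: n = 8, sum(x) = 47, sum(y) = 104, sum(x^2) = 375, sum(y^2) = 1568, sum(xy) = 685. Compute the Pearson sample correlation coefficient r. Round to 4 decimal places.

S_xy = nΣxy − ΣxΣy = 8·685 − 47·104 = 5480 − 4888 = 592
S_xx = nΣx² − (Σx)² = 8·375 − 47² = 3000 − 2209 = 791
S_yy = nΣy² − (Σy)² = 8·1568 − 104² = 12544 − 10816 = 1728
r = S_xy / √(S_xx·S_yy) = 592 / √(791·1728) = 592 / √1366848 = 592 / 1169.1227 = 0.5064

0.5064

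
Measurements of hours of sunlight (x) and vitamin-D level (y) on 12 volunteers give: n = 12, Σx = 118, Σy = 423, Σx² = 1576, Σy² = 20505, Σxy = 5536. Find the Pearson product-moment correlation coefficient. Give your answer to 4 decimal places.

S_xy = nΣxy − ΣxΣy = 12·5536 − 118·423 = 66432 − 49914 = 16518
S_xx = nΣx² − (Σx)² = 12·1576 − 118² = 18912 − 13924 = 4988
S_yy = nΣy² − (Σy)² = 12·20505 − 423² = 246060 − 178929 = 67131
r = S_xy / √(S_xx·S_yy) = 16518 / √(4988·67131) = 16518 / √334849428 = 16518 / 18298.8914 = 0.9027

0.9027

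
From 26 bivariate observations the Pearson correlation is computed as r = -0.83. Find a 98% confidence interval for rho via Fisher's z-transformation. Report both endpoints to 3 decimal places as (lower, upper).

z_r = atanh(-0.83) = -1.188136;  SE = 1/√(n−3) = 1/√23 = 0.208514
z-limits: -1.188136 ± 2.326·0.208514 = -1.188136 ± 0.485004 = [-1.673140, -0.703132]
ρ-limits: (tanh -1.673140, tanh -0.703132) = (-0.932, -0.606)

(-0.932, -0.606)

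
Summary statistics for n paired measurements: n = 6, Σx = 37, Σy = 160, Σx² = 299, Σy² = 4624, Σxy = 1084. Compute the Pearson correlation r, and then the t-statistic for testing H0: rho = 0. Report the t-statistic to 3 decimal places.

1.547

S_xy = nΣxy − ΣxΣy = 6·1084 − 37·160 = 6504 − 5920 = 584
S_xx = nΣx² − (Σx)² = 6·299 − 37² = 1794 − 1369 = 425
S_yy = nΣy² − (Σy)² = 6·4624 − 160² = 27744 − 25600 = 2144
r = S_xy / √(S_xx·S_yy) = 584 / √(425·2144) = 584 / √911200 = 584 / 954.5680 = 0.6118
t = r·√(n−2)/√(1−r²) = 0.6118·√4 / √(1−0.374299) = 1.223600 / 0.791013 = 1.547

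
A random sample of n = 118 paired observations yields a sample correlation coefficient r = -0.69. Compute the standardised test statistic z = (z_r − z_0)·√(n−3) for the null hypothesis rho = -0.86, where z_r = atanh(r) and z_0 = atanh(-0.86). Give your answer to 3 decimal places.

z_r = atanh(-0.69) = -0.847956,  z_0 = atanh(-0.86) = -1.293345
SE = 1/√(n−3) = 1/√115 = 0.093250
z = (z_r − z_0)/SE = (-0.847956 − (-1.293345)) / 0.093250 = 0.445389 / 0.093250 = 4.776

4.776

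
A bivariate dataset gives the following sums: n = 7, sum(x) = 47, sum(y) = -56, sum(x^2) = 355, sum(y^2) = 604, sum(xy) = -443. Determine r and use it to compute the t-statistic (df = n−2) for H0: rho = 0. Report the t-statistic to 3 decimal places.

-3.675

S_xy = nΣxy − ΣxΣy = 7·(-443) − 47·(-56) = -3101 − (-2632) = -469
S_xx = nΣx² − (Σx)² = 7·355 − 47² = 2485 − 2209 = 276
S_yy = nΣy² − (Σy)² = 7·604 − (-56)² = 4228 − 3136 = 1092
r = S_xy / √(S_xx·S_yy) = -469 / √(276·1092) = -469 / √301392 = -469 / 548.9918 = -0.8543
t = r·√(n−2)/√(1−r²) = -0.8543·√5 / √(1−0.729828) = -1.910273 / 0.519781 = -3.675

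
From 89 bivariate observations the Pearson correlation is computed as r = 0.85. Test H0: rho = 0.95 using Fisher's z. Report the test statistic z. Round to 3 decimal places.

z_r = atanh(0.85) = 1.256153,  z_0 = atanh(0.95) = 1.831781
SE = 1/√(n−3) = 1/√86 = 0.107833
z = (z_r − z_0)/SE = (1.256153 − 1.831781) / 0.107833 = -0.575628 / 0.107833 = -5.338

-5.338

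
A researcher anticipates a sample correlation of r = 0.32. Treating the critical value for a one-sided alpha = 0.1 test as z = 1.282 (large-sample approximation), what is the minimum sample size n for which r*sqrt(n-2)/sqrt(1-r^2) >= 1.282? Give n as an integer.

17

r√(n−2)/√(1−r²) ≥ 1.282  ⇔  n−2 ≥ (1.282)²·(1−r²)/r²
(1−r²)/r² = (1−0.1024)/0.1024 = 8.7656
n ≥ 2 + 1.643524·8.7656 = 2 + 14.4065 = 16.4065
⌈16.4065⌉ = 17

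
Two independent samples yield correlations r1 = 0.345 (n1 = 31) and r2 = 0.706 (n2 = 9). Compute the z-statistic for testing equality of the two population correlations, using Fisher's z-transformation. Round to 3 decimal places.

z1 = atanh(0.345) = 0.359757,  z2 = atanh(0.706) = 0.879163
SE = √(1/(n1−3) + 1/(n2−3)) = √(1/28 + 1/6) = √(0.0357143 + 0.1666667) = √0.2023810 = 0.449868
z = (z1 − z2)/SE = (0.359757 − 0.879163) / 0.449868 = -0.519406 / 0.449868 = -1.155

-1.155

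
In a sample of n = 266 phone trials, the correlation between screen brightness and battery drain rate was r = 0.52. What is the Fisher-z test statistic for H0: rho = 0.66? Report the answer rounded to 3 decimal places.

-3.511

z_r = atanh(0.52) = 0.576340,  z_0 = atanh(0.66) = 0.792814
SE = 1/√(n−3) = 1/√263 = 0.061663
z = (z_r − z_0)/SE = (0.576340 − 0.792814) / 0.061663 = -0.216474 / 0.061663 = -3.511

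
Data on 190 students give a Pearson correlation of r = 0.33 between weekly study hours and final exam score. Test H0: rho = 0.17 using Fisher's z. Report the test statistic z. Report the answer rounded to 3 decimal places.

2.341

Fisher z: atanh(0.33) = 0.342828, atanh(0.17) = 0.171667
z = (z_r − z_0)·√(n−3) = (0.342828 − 0.171667)·√187 = 0.171161 · 13.674794 = 2.341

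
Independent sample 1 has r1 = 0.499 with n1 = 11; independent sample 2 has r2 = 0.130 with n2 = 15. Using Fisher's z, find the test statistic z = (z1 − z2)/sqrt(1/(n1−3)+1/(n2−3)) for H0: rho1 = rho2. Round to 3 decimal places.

0.914

Fisher z-transforms: z1 = atanh(0.499) = 0.547974, z2 = atanh(0.130) = 0.130740; difference d = 0.417234
Var(d) = 1/8 + 1/12 = 0.1250000 + 0.0833333 = 0.2083333
z = d/√Var(d) = 0.417234 / √0.2083333 = 0.417234 / 0.456435 = 0.914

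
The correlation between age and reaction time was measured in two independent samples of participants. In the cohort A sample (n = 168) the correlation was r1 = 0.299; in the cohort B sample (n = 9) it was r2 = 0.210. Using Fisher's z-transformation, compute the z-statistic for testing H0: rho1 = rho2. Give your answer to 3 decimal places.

0.229

z1 = atanh(0.299) = 0.308421,  z2 = atanh(0.210) = 0.213171
SE = √(1/(n1−3) + 1/(n2−3)) = √(1/165 + 1/6) = √(0.0060606 + 0.1666667) = √0.1727273 = 0.415605
z = (z1 − z2)/SE = (0.308421 − 0.213171) / 0.415605 = 0.095250 / 0.415605 = 0.229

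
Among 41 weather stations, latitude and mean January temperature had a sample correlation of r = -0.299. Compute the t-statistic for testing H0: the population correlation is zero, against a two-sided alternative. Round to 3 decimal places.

t = r·√(n−2) / √(1−r²) with r = -0.299, n = 41
  = -0.299·√39 / √(1 − 0.089401)
  = -0.299·6.244998 / 0.954253
  = -1.867254 / 0.954253 = -1.957

-1.957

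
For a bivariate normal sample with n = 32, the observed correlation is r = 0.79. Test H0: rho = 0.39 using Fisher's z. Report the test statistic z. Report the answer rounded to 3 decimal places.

Fisher z: atanh(0.79) = 1.071432, atanh(0.39) = 0.411800
z = (z_r − z_0)·√(n−3) = (1.071432 − 0.411800)·√29 = 0.659632 · 5.385165 = 3.552

3.552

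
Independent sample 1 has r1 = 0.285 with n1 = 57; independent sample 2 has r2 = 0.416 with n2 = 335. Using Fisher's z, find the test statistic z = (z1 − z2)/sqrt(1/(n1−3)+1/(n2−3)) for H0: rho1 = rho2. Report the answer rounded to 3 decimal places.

-1.020

Fisher z-transforms: z1 = atanh(0.285) = 0.293116, z2 = atanh(0.416) = 0.442845; difference d = -0.149729
Var(d) = 1/54 + 1/332 = 0.0185185 + 0.0030120 = 0.0215305
z = d/√Var(d) = -0.149729 / √0.0215305 = -0.149729 / 0.146733 = -1.020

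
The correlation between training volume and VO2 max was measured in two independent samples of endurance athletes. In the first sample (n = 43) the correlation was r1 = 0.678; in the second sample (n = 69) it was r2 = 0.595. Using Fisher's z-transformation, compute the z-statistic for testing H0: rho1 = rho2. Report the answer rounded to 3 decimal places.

0.699

z1 = atanh(0.678) = 0.825403,  z2 = atanh(0.595) = 0.685371
SE = √(1/(n1−3) + 1/(n2−3)) = √(1/40 + 1/66) = √(0.0250000 + 0.0151515) = √0.0401515 = 0.200378
z = (z1 − z2)/SE = (0.825403 − 0.685371) / 0.200378 = 0.140032 / 0.200378 = 0.699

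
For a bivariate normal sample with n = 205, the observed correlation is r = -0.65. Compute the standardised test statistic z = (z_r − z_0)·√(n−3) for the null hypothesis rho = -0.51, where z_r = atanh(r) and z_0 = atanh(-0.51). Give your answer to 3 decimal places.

-3.021

z_r = atanh(-0.65) = -0.775299,  z_0 = atanh(-0.51) = -0.562730
SE = 1/√(n−3) = 1/√202 = 0.070360
z = (z_r − z_0)/SE = (-0.775299 − (-0.562730)) / 0.070360 = -0.212569 / 0.070360 = -3.021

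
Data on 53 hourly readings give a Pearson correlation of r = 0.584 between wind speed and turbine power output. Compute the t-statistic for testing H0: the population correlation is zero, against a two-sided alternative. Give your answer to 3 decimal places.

5.138

1 − r² = 1 − 0.341056 = 0.658944;  √(1−r²) = 0.811754
√(n−2) = √51 = 7.141428
t = r·√(n−2)/√(1−r²) = 0.584 · 7.141428 / 0.811754 = 5.138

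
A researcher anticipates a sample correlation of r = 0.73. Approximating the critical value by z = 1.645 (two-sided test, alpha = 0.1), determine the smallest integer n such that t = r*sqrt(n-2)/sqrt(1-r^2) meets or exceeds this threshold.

Need r·√(n−2)/√(1−r²) ≥ 1.645
√(n−2) ≥ 1.645·√(1−0.5329) / 0.73 = 1.645·0.683447 / 0.73 = 1.5401
n−2 ≥ 2.3719  ⇒  n ≥ 4.3719
Smallest integer n = 5

5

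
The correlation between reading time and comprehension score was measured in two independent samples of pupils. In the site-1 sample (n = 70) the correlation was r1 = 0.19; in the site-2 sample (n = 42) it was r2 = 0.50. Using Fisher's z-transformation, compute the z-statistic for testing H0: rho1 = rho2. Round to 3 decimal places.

-1.772

z1 = atanh(0.19) = 0.192337,  z2 = atanh(0.50) = 0.549306
SE = √(1/(n1−3) + 1/(n2−3)) = √(1/67 + 1/39) = √(0.0149254 + 0.0256410) = √0.0405664 = 0.201411
z = (z1 − z2)/SE = (0.192337 − 0.549306) / 0.201411 = -0.356969 / 0.201411 = -1.772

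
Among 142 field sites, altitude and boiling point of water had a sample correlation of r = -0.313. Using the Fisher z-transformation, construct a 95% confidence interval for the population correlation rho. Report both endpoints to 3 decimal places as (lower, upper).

Fisher z: z_r = atanh(r) = ½·ln((1+(-0.313))/(1−(-0.313))) = -0.323868
SE(z) = 1/√(n−3) = 1/√139 = 0.084819
95% ⇒ z* = 1.960; margin = 1.960·0.084819 = 0.166245
CI on z-scale: (-0.490113, -0.157623)
Back-transform: tanh(-0.490113) = -0.454306, tanh(-0.157623) = -0.156330

(-0.454, -0.156)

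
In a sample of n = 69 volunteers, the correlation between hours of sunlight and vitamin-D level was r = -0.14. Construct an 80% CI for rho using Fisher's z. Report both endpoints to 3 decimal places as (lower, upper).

(-0.290, 0.017)

z_r = atanh(-0.14) = -0.140926;  SE = 1/√(n−3) = 1/√66 = 0.123091
z-limits: -0.140926 ± 1.282·0.123091 = -0.140926 ± 0.157803 = [-0.298729, 0.016877]
ρ-limits: (tanh -0.298729, tanh 0.016877) = (-0.290, 0.017)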